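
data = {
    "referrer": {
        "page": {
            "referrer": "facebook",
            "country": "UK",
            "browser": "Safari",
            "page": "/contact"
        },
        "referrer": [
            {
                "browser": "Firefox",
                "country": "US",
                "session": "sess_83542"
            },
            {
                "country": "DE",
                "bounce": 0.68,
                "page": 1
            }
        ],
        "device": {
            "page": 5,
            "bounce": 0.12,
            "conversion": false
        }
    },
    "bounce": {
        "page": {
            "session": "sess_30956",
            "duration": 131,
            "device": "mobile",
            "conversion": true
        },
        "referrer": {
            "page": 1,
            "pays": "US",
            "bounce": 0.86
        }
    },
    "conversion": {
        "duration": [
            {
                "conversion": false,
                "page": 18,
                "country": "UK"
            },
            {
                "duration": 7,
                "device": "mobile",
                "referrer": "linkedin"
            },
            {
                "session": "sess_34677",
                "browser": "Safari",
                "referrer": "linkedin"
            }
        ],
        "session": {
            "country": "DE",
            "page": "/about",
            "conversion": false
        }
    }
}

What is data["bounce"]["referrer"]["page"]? 1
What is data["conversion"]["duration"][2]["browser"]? "Safari"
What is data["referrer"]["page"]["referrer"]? "facebook"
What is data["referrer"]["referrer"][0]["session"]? "sess_83542"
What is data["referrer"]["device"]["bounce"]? 0.12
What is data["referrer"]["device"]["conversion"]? False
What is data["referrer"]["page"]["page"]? "/contact"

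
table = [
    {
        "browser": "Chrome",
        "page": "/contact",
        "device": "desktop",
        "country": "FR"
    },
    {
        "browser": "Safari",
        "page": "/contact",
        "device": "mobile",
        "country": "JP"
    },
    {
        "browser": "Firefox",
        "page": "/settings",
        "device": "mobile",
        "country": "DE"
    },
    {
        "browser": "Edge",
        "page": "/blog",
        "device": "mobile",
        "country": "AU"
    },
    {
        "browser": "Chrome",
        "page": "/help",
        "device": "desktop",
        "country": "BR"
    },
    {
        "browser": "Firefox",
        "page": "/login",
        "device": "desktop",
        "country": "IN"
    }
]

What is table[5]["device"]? "desktop"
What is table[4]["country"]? "BR"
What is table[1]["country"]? "JP"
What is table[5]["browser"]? "Firefox"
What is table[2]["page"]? "/settings"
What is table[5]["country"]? "IN"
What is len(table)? 6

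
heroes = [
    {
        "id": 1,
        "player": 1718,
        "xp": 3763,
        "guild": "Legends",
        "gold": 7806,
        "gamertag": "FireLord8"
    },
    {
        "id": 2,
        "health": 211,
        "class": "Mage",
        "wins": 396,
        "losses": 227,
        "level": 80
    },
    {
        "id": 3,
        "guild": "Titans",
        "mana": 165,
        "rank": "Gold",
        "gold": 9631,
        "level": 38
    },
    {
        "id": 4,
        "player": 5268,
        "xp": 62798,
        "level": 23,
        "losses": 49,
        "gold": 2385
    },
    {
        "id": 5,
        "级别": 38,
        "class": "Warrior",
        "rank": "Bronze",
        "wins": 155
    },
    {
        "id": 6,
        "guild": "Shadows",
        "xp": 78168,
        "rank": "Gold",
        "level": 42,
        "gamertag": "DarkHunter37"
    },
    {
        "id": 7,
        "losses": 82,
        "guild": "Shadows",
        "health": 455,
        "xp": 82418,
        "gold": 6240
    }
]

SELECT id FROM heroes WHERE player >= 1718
[1, 4]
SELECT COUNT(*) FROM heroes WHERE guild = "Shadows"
2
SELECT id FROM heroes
[1, 2, 3, 4, 5, 6, 7]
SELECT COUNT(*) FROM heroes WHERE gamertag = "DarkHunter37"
1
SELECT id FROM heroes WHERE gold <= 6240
[4, 7]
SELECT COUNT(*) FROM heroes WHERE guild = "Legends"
1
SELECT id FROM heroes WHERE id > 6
[7]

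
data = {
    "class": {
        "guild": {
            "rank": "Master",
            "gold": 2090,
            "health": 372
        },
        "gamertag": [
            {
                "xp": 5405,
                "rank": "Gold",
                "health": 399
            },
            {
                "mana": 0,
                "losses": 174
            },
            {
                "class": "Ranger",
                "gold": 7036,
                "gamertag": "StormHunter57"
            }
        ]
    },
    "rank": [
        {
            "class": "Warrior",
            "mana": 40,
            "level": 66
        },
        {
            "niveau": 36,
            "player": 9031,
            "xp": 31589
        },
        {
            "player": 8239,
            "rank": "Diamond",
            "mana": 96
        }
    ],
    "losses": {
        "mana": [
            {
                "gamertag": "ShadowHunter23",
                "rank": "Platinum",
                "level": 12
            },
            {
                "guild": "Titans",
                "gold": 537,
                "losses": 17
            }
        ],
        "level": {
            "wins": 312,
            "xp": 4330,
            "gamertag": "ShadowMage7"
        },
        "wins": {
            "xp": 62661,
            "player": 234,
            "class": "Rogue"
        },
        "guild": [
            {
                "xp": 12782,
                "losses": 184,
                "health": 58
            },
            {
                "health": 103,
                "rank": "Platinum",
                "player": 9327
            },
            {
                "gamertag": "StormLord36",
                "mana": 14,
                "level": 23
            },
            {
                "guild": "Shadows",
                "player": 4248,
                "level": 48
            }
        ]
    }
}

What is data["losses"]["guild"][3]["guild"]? "Shadows"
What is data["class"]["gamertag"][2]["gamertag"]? "StormHunter57"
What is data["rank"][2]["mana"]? 96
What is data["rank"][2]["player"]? 8239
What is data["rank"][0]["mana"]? 40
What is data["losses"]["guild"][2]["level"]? 23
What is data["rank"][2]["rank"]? "Diamond"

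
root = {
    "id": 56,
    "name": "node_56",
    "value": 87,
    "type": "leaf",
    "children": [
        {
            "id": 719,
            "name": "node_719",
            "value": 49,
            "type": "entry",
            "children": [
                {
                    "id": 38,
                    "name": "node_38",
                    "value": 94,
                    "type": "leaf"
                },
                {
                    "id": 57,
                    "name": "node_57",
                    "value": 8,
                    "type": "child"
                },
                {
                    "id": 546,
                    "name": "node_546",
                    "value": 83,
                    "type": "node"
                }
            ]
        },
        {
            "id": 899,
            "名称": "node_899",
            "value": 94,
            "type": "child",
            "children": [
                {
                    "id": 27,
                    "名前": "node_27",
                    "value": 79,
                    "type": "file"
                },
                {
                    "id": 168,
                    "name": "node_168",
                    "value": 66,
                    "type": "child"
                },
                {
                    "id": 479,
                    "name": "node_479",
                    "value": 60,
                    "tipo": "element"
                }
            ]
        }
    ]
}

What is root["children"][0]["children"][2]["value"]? 83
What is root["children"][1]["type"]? "child"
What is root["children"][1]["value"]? 94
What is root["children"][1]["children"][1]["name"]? "node_168"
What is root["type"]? "leaf"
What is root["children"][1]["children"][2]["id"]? 479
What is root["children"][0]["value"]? 49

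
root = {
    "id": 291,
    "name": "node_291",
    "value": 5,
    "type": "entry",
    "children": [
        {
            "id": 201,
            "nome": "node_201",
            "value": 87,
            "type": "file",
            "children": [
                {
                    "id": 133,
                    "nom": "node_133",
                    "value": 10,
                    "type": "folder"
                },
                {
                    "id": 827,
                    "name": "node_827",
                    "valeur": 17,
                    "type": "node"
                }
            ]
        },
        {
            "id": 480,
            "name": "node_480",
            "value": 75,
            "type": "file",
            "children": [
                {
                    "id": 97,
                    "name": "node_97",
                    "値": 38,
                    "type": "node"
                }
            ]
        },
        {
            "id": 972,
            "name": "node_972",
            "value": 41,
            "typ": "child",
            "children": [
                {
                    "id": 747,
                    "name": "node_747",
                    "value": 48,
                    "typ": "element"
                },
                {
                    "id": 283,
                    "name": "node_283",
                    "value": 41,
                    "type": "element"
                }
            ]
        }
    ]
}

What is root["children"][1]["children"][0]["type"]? "node"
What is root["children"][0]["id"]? 201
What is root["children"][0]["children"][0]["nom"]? "node_133"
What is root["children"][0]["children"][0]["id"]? 133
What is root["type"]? "entry"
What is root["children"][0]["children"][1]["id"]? 827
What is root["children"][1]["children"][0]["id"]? 97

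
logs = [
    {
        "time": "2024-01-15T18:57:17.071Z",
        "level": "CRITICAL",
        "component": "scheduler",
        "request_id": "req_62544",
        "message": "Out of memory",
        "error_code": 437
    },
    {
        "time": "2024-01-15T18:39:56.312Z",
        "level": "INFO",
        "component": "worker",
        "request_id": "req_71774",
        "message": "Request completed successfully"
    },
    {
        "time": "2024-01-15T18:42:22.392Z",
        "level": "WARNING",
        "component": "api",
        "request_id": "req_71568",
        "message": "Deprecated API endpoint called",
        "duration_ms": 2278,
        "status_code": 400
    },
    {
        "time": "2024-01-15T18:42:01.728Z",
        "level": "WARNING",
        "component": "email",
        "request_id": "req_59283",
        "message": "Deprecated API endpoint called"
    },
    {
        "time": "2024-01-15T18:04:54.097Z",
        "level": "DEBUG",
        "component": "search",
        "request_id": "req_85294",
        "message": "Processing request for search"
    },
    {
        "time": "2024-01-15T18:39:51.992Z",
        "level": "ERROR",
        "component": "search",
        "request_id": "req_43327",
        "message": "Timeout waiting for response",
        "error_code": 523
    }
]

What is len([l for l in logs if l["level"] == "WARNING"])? 2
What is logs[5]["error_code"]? 523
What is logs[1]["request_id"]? "req_71774"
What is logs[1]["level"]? "INFO"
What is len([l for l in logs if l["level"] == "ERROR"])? 1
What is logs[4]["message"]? "Processing request for search"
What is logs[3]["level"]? "WARNING"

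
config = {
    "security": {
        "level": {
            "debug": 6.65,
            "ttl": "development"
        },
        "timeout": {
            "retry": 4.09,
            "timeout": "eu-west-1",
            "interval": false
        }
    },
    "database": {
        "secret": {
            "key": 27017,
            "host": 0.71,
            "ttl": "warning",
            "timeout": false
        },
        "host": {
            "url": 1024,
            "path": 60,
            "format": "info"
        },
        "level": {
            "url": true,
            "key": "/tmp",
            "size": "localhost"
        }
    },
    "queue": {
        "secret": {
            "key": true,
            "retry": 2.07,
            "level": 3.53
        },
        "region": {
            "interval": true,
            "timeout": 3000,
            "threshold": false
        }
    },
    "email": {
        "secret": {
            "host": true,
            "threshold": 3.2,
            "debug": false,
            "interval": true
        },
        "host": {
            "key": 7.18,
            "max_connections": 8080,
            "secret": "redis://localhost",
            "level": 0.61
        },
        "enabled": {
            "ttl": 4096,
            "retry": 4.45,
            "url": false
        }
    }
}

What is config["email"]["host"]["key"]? 7.18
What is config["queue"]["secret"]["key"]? True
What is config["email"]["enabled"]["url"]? False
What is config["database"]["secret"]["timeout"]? False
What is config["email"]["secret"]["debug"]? False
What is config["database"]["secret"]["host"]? 0.71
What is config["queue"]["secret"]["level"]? 3.53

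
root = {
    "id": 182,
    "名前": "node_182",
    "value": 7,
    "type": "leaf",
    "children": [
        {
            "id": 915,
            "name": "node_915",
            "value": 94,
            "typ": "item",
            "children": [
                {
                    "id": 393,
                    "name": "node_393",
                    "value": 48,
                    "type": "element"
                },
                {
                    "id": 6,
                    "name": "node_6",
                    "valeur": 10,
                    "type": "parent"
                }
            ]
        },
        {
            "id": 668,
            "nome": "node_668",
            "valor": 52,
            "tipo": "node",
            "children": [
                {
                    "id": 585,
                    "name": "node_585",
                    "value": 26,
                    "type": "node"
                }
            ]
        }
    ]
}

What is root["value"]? 7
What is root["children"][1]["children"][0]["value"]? 26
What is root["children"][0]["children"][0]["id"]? 393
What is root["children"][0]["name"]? "node_915"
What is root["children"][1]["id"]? 668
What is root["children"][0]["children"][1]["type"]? "parent"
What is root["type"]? "leaf"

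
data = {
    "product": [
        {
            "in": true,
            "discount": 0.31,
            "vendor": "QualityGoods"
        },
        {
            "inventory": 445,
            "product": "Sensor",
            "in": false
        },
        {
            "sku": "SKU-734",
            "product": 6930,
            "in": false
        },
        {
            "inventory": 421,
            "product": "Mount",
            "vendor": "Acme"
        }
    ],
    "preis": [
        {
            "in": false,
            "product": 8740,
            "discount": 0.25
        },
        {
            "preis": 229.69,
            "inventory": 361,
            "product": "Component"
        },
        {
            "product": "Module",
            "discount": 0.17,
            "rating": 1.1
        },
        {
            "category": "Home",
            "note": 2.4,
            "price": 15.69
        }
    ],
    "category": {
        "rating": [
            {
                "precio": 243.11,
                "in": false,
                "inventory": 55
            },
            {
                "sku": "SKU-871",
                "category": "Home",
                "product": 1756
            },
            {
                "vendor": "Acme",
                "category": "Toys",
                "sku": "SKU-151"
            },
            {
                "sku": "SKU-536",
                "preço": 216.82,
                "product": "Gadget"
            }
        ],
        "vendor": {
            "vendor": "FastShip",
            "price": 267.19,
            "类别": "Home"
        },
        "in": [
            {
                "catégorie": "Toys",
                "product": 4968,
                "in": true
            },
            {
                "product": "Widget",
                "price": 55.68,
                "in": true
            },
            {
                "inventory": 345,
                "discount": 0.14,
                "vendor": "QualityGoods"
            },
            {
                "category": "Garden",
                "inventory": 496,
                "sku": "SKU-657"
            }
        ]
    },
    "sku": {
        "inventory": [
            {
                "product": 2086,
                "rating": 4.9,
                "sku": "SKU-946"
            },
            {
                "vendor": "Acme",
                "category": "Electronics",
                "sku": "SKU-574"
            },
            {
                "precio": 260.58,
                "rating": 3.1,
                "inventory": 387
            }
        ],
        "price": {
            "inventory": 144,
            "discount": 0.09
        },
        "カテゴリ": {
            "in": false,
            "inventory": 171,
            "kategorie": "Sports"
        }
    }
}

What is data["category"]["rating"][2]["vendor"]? "Acme"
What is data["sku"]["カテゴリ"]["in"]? False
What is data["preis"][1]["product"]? "Component"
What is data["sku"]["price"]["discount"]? 0.09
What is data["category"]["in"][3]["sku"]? "SKU-657"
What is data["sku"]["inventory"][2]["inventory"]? 387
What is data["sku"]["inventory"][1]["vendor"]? "Acme"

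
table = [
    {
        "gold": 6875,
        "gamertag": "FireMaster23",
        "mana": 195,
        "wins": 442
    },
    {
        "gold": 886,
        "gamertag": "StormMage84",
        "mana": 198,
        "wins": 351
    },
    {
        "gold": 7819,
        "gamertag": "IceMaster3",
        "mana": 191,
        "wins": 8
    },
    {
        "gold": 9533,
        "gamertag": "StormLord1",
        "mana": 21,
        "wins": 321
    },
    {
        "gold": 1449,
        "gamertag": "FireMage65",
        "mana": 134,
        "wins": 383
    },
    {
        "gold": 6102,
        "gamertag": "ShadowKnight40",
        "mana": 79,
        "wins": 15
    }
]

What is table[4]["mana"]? 134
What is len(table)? 6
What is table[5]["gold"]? 6102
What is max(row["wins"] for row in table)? 442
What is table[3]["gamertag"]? "StormLord1"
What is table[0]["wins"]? 442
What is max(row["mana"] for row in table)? 198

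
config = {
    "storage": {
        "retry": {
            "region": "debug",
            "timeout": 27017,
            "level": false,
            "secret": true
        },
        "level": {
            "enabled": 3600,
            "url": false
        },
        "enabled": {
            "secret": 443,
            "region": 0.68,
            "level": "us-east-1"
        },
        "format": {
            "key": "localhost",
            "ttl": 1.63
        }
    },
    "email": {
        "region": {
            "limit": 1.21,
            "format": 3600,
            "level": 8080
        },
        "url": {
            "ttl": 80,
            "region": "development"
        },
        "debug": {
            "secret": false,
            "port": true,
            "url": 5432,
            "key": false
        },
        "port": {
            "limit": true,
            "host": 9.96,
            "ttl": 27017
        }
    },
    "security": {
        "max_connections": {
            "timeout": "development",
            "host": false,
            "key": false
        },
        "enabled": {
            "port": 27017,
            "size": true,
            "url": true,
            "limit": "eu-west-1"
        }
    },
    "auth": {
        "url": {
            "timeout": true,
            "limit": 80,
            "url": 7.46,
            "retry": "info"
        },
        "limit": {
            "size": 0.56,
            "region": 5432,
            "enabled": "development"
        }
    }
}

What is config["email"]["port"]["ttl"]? 27017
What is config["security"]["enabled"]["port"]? 27017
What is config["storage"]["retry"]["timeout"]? 27017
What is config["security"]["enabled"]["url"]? True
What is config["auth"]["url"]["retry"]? "info"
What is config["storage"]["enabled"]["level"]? "us-east-1"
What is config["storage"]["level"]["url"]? False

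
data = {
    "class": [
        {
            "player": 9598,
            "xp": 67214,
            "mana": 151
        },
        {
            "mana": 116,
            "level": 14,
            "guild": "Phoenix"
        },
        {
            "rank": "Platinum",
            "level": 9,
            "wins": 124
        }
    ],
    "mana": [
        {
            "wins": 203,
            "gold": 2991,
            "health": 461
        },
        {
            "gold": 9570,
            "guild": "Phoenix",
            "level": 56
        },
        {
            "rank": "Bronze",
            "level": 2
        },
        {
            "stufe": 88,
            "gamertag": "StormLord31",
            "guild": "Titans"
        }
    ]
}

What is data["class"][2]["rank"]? "Platinum"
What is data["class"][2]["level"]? 9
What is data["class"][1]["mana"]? 116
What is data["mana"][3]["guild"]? "Titans"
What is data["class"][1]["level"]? 14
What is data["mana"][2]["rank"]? "Bronze"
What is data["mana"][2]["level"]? 2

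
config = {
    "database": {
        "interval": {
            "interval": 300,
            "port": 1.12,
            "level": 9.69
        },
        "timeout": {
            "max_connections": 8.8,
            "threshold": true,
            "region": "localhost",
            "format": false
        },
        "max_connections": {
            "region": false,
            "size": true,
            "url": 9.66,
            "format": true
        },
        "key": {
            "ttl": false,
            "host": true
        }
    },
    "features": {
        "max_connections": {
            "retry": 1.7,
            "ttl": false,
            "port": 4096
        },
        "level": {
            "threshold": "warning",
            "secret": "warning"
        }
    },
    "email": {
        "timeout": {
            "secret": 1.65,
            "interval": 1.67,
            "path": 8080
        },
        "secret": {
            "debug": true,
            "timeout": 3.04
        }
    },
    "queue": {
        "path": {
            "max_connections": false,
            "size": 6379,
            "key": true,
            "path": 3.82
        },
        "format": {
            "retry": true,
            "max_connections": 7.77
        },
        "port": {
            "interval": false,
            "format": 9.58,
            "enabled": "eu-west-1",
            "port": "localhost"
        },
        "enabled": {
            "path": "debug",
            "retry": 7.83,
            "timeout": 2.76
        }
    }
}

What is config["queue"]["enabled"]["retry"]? 7.83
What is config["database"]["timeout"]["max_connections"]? 8.8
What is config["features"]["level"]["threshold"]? "warning"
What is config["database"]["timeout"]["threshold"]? True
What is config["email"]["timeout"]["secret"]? 1.65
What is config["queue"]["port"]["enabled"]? "eu-west-1"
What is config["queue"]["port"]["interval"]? False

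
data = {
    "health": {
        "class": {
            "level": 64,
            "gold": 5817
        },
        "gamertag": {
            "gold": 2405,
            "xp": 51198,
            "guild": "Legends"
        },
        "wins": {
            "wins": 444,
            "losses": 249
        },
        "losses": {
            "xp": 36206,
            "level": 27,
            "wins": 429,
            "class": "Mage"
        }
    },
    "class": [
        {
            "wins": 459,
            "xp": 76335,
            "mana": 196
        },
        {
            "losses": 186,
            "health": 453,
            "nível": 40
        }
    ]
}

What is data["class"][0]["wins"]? 459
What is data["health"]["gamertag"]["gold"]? 2405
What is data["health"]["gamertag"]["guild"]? "Legends"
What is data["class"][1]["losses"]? 186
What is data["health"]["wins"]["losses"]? 249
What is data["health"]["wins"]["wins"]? 444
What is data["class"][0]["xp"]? 76335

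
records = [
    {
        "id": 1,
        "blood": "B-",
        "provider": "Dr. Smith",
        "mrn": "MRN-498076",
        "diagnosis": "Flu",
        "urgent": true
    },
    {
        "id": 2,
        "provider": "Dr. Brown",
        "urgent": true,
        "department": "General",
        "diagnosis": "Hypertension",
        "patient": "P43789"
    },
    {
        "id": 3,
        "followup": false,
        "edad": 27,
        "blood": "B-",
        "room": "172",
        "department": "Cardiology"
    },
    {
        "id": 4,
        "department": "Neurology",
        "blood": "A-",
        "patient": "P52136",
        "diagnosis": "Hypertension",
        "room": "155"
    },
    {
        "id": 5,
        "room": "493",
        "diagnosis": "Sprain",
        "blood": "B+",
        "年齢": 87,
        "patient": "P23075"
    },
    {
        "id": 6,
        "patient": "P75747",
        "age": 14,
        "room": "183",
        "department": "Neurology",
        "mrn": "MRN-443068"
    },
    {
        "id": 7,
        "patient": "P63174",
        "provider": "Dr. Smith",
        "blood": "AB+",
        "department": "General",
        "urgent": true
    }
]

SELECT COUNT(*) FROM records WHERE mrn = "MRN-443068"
1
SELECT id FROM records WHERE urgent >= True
[1, 2, 7]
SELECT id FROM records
[1, 2, 3, 4, 5, 6, 7]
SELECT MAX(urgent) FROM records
True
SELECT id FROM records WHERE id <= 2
[1, 2]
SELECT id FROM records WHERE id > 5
[6, 7]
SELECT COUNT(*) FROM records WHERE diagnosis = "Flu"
1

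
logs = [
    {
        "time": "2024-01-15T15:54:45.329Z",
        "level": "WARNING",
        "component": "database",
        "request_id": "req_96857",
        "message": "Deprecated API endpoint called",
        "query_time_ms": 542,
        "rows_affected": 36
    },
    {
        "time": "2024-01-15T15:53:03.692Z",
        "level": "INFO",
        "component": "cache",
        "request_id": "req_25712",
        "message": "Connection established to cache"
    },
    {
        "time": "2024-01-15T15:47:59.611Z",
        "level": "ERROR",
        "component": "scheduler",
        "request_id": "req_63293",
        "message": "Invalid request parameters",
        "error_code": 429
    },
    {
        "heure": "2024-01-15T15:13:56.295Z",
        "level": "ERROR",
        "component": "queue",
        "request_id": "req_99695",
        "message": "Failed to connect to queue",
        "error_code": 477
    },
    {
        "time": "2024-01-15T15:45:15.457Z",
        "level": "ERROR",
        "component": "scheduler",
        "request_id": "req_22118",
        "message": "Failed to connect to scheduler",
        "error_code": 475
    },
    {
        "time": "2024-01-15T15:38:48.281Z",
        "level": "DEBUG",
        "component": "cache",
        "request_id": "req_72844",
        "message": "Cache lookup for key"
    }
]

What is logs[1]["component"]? "cache"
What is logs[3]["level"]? "ERROR"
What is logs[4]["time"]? "2024-01-15T15:45:15.457Z"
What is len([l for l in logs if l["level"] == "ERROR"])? 3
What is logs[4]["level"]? "ERROR"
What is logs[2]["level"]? "ERROR"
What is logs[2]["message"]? "Invalid request parameters"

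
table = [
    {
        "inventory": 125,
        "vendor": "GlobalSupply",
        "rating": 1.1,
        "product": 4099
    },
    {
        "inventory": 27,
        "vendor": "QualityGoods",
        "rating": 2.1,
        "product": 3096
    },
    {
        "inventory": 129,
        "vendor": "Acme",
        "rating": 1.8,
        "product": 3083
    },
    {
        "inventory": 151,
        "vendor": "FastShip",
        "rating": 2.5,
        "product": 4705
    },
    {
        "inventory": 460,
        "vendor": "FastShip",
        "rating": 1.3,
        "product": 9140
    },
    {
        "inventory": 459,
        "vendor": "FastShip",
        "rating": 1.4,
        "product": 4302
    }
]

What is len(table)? 6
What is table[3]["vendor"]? "FastShip"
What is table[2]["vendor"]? "Acme"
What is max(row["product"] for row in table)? 9140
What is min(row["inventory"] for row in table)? 27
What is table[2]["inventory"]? 129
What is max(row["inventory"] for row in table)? 460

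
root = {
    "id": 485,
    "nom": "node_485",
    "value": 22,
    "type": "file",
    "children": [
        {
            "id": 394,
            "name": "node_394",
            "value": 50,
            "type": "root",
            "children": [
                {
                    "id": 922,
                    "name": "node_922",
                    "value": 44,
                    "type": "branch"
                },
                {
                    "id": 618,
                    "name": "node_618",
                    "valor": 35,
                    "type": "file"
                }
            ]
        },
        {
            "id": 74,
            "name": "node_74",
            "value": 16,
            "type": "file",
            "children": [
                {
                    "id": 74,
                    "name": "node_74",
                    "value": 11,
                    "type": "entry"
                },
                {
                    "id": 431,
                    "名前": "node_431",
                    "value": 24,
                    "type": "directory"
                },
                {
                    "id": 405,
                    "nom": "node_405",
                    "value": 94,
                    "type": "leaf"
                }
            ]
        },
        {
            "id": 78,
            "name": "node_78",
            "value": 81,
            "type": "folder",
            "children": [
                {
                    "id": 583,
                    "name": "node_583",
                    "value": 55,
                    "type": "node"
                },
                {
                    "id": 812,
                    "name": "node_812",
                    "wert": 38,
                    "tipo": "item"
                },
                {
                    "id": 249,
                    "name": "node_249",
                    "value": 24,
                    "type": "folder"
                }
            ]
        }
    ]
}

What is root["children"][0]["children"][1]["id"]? 618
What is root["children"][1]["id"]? 74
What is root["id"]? 485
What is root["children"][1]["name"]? "node_74"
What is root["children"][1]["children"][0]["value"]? 11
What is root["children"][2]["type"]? "folder"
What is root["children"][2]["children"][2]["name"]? "node_249"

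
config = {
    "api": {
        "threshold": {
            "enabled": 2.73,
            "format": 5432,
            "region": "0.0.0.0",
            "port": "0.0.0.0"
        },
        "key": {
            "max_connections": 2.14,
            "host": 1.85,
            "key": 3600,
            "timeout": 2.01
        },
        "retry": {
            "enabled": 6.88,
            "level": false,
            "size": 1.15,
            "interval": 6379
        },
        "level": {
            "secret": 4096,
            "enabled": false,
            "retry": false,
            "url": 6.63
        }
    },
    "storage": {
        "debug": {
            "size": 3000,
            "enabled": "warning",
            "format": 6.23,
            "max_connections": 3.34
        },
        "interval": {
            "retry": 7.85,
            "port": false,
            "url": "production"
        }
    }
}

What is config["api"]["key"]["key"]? 3600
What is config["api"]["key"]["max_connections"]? 2.14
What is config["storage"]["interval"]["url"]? "production"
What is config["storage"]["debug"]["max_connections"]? 3.34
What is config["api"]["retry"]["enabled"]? 6.88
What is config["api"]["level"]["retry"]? False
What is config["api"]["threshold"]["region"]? "0.0.0.0"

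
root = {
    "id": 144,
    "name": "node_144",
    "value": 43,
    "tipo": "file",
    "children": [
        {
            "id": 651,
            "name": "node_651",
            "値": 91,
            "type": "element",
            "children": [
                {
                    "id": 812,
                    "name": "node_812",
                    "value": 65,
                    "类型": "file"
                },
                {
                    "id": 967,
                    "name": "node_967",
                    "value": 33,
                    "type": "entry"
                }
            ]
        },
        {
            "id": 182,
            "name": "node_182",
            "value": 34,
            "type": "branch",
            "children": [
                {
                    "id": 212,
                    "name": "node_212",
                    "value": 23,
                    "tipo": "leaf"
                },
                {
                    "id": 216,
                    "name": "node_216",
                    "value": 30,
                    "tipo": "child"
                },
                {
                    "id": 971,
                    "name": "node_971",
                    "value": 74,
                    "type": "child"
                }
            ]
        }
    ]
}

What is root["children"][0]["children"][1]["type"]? "entry"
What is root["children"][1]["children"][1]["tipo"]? "child"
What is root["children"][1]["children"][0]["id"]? 212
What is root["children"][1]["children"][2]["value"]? 74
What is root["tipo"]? "file"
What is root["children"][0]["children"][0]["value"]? 65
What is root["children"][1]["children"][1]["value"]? 30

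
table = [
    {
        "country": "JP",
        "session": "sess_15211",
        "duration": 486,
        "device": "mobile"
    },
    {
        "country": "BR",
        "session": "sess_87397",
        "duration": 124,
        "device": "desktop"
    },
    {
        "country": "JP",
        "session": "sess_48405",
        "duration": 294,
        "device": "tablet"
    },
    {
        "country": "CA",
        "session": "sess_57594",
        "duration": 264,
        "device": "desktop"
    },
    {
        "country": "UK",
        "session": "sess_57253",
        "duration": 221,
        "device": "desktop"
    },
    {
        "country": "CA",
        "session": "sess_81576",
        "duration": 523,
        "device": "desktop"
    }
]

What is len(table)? 6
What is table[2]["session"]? "sess_48405"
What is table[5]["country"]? "CA"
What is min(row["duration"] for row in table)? 124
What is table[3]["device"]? "desktop"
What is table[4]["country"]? "UK"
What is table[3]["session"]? "sess_57594"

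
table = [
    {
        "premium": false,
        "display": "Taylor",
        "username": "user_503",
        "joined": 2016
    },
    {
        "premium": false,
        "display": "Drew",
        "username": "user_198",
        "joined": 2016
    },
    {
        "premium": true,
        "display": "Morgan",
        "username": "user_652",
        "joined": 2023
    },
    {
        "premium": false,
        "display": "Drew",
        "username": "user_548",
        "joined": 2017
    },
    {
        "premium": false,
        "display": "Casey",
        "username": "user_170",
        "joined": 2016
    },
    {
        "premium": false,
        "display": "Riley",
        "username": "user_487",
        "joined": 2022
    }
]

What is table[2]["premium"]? True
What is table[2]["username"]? "user_652"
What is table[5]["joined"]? 2022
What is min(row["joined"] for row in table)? 2016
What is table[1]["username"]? "user_198"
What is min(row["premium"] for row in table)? False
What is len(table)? 6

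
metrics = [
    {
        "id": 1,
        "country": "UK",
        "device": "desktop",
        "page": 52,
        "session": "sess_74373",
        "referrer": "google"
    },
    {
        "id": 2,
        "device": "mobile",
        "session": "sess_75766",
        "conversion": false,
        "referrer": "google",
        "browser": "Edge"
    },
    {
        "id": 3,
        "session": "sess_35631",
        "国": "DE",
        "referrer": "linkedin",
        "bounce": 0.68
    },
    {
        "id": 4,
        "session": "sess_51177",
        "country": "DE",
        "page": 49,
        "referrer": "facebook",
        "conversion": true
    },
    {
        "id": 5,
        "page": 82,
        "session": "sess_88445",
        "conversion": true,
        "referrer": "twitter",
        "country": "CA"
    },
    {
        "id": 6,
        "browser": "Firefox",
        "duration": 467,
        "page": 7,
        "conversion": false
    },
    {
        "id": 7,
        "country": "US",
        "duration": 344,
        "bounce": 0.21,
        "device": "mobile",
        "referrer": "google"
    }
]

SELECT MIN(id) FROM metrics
1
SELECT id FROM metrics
[1, 2, 3, 4, 5, 6, 7]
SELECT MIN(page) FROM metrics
7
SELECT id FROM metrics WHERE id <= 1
[1]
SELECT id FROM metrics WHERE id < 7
[1, 2, 3, 4, 5, 6]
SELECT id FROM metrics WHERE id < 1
[]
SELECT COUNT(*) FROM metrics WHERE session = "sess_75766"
1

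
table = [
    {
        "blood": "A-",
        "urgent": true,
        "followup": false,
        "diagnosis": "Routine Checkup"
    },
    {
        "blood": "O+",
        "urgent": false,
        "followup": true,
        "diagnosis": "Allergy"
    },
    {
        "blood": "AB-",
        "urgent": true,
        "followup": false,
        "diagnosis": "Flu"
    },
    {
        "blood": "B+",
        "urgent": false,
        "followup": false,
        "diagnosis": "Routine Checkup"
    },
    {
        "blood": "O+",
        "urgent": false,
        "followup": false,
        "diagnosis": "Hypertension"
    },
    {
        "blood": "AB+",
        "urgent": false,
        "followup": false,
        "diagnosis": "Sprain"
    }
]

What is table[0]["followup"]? False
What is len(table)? 6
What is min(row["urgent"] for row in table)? False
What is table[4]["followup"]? False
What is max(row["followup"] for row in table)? True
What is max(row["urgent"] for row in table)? True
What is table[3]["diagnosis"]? "Routine Checkup"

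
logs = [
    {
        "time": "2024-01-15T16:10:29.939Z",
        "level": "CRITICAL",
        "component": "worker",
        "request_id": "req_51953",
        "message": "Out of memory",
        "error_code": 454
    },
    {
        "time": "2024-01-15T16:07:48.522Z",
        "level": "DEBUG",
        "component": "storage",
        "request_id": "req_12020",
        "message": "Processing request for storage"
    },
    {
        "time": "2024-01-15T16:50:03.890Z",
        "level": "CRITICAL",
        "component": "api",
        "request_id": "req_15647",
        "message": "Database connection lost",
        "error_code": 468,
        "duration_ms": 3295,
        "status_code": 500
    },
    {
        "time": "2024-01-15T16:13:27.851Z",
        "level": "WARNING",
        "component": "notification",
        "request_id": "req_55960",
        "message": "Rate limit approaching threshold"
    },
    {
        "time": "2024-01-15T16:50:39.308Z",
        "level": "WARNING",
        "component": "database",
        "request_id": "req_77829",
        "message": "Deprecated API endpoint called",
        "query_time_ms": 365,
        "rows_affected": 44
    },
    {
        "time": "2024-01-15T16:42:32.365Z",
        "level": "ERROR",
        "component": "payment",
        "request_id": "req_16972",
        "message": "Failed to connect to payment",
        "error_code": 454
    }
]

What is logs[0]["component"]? "worker"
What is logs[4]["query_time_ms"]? 365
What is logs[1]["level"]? "DEBUG"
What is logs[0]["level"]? "CRITICAL"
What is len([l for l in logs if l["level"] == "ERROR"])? 1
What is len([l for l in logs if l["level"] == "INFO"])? 0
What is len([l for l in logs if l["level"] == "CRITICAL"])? 2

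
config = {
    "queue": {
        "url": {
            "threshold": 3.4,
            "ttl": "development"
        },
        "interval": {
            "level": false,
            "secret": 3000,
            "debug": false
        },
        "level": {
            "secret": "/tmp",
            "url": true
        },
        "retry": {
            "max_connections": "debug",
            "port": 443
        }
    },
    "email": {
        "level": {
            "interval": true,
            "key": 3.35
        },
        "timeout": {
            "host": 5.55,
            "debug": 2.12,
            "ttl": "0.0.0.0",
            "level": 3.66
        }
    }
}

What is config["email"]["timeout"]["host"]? 5.55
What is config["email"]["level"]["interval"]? True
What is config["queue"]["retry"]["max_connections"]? "debug"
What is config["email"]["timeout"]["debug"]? 2.12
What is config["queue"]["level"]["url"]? True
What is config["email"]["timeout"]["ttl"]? "0.0.0.0"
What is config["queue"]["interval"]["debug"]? False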